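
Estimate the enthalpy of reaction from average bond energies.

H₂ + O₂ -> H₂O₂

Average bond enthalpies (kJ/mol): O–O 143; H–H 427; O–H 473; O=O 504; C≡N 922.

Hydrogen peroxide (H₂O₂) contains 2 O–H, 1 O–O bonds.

ΔH ≈ −158 kJ

Bonds broken (reactants):
  H–H: 1 × 427 = 427
  O=O: 1 × 504 = 504
  Σ(broken) = 931 kJ
Bonds formed (products):
  O–H: 2 × 473 = 946
  O–O: 1 × 143 = 143
  Σ(formed) = 1089 kJ
ΔH = Σ(broken) − Σ(formed) = 931 − 1089 = −158 kJ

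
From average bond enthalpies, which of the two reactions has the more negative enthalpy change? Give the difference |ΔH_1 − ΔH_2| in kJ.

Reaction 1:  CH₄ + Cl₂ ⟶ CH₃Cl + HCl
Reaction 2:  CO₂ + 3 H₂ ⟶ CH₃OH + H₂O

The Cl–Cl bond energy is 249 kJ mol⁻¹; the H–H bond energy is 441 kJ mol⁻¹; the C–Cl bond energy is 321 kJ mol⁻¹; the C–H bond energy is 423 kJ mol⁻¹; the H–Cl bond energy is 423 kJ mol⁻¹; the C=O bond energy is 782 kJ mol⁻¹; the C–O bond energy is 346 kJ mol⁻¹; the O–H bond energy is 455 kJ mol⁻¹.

Reaction 2, by 21 kJ

Reaction 1:
  Bonds broken (reactants):
    C–H: 4 × 423 = 1692
    Cl–Cl: 1 × 249 = 249
    Σ(broken) = 1941 kJ
  Bonds formed (products):
    C–Cl: 1 × 321 = 321
    C–H: 3 × 423 = 1269
    H–Cl: 1 × 423 = 423
    Σ(formed) = 2013 kJ
  ΔH_1 = 1941 − 2013 = −72 kJ
Reaction 2:
  Bonds broken (reactants):
    C=O: 2 × 782 = 1564
    H–H: 3 × 441 = 1323
    Σ(broken) = 2887 kJ
  Bonds formed (products):
    C–H: 3 × 423 = 1269
    C–O: 1 × 346 = 346
    O–H: 3 × 455 = 1365
    Σ(formed) = 2980 kJ
  ΔH_2 = 2887 − 2980 = −93 kJ
ΔH_1 − ΔH_2 = +21 kJ, so reaction 2 has the more negative ΔH; |ΔH_1 − ΔH_2| = 21 kJ.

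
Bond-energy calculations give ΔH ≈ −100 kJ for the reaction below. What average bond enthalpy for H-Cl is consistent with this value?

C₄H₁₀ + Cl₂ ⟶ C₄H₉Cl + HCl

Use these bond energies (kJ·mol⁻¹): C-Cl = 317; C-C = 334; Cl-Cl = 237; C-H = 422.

D(H-Cl) ≈ 442 kJ/mol

Let D be the H-Cl bond energy.
Σ(broken) = 3×334 + 10×422 + 1×237 = 5459
Σ(formed) = 3×334 + 1×317 + 9×422 + 1×D = 5117 + D
ΔH = Σ(broken) − Σ(formed) = (5459) − (5117 + D) = +342 − D
Setting this equal to −100 kJ gives D = 442 kJ/mol.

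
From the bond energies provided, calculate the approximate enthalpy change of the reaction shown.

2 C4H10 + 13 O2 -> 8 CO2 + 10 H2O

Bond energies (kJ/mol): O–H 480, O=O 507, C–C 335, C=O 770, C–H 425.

Bonds broken (reactants):
  C–C: 6 × 335 = 2010
  C–H: 20 × 425 = 8500
  O=O: 13 × 507 = 6591
  Σ(broken) = 17101 kJ
Bonds formed (products):
  C=O: 16 × 770 = 12320
  O–H: 20 × 480 = 9600
  Σ(formed) = 21920 kJ
ΔH = Σ(broken) − Σ(formed) = 17101 − 21920 = −4819 kJ

ΔH ≈ −4819 kJ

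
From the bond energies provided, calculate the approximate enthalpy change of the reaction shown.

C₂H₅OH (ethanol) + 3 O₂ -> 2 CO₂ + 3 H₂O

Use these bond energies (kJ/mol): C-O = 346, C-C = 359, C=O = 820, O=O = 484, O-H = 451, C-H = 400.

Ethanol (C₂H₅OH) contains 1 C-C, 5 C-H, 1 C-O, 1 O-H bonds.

Bonds broken (reactants):
  C-C: 1 × 359 = 359
  C-H: 5 × 400 = 2000
  C-O: 1 × 346 = 346
  O-H: 1 × 451 = 451
  O=O: 3 × 484 = 1452
  Σ(broken) = 4608 kJ
Bonds formed (products):
  C=O: 4 × 820 = 3280
  O-H: 6 × 451 = 2706
  Σ(formed) = 5986 kJ
ΔH = Σ(broken) − Σ(formed) = 4608 − 5986 = −1378 kJ

ΔH ≈ −1378 kJ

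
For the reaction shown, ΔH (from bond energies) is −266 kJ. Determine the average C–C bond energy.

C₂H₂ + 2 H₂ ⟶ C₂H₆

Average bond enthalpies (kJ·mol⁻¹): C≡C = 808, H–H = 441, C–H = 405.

D(C–C) ≈ 336 kJ/mol

Let D be the C–C bond energy.
Σ(broken) = 1×808 + 2×405 + 2×441 = 2500
Σ(formed) = 1×D + 6×405 = 2430 + D
ΔH = Σ(broken) − Σ(formed) = (2500) − (2430 + D) = +70 − D
Setting this equal to −266 kJ gives D = 336 kJ/mol.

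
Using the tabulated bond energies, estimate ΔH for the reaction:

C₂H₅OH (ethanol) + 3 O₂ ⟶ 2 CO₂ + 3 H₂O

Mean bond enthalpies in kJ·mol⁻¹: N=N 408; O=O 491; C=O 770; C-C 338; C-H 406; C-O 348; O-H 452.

ΔH ≈ −1151 kJ

Bonds broken (reactants):
  C-C: 1 × 338 = 338
  C-H: 5 × 406 = 2030
  C-O: 1 × 348 = 348
  O-H: 1 × 452 = 452
  O=O: 3 × 491 = 1473
  Σ(broken) = 4641 kJ
Bonds formed (products):
  C=O: 4 × 770 = 3080
  O-H: 6 × 452 = 2712
  Σ(formed) = 5792 kJ
ΔH = Σ(broken) − Σ(formed) = 4641 − 5792 = −1151 kJ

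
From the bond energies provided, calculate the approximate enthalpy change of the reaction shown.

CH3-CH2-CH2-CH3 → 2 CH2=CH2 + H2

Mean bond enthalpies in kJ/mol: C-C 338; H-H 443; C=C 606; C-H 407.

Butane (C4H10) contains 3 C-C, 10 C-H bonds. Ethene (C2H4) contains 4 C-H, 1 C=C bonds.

Bonds broken (reactants):
  C-C: 3 × 338 = 1014
  C-H: 10 × 407 = 4070
  Σ(broken) = 5084 kJ
Bonds formed (products):
  C-H: 8 × 407 = 3256
  C=C: 2 × 606 = 1212
  H-H: 1 × 443 = 443
  Σ(formed) = 4911 kJ
ΔH = Σ(broken) − Σ(formed) = 5084 − 4911 = +173 kJ

ΔH ≈ +173 kJ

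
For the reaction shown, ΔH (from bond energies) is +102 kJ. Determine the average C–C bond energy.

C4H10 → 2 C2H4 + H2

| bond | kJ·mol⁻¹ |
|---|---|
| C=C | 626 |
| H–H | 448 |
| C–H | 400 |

D(C–C) ≈ 334 kJ/mol

Let D be the C–C bond energy.
Σ(broken) = 3×D + 10×400 = 4000 + 3D
Σ(formed) = 8×400 + 2×626 + 1×448 = 4900
ΔH = Σ(broken) − Σ(formed) = (4000 + 3D) − (4900) = −900 + 3D
Setting this equal to +102 kJ gives 3D = 1002, so D = 334 kJ/mol.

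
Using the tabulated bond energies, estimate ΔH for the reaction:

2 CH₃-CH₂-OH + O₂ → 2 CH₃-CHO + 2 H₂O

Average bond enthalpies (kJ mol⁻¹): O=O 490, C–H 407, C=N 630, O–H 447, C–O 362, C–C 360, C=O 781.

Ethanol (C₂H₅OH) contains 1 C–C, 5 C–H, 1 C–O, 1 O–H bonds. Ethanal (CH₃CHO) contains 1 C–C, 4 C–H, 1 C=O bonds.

Bonds broken (reactants):
  C–C: 2 × 360 = 720
  C–H: 10 × 407 = 4070
  C–O: 2 × 362 = 724
  O–H: 2 × 447 = 894
  O=O: 1 × 490 = 490
  Σ(broken) = 6898 kJ
Bonds formed (products):
  C–C: 2 × 360 = 720
  C–H: 8 × 407 = 3256
  C=O: 2 × 781 = 1562
  O–H: 4 × 447 = 1788
  Σ(formed) = 7326 kJ
ΔH = Σ(broken) − Σ(formed) = 6898 − 7326 = −428 kJ

ΔH ≈ −428 kJ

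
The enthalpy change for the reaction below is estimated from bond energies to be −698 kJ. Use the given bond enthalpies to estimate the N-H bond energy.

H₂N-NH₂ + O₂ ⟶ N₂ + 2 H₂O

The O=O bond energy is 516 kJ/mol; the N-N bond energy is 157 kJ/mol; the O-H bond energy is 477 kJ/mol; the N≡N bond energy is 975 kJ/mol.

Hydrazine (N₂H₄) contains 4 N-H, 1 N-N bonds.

D(N-H) ≈ 378 kJ/mol

Let D be the N-H bond energy.
Σ(broken) = 4×D + 1×157 + 1×516 = 673 + 4D
Σ(formed) = 1×975 + 4×477 = 2883
ΔH = Σ(broken) − Σ(formed) = (673 + 4D) − (2883) = −2210 + 4D
Setting this equal to −698 kJ gives 4D = 1512, so D = 378 kJ/mol.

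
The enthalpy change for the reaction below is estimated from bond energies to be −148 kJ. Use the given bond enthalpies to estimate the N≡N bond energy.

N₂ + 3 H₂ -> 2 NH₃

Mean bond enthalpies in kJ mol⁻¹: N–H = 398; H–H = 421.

Let D be the N≡N bond energy.
Σ(broken) = 3×421 + 1×D = 1263 + D
Σ(formed) = 6×398 = 2388
ΔH = Σ(broken) − Σ(formed) = (1263 + D) − (2388) = −1125 + D
Setting this equal to −148 kJ gives D = 977 kJ/mol.

D(N≡N) ≈ 977 kJ/mol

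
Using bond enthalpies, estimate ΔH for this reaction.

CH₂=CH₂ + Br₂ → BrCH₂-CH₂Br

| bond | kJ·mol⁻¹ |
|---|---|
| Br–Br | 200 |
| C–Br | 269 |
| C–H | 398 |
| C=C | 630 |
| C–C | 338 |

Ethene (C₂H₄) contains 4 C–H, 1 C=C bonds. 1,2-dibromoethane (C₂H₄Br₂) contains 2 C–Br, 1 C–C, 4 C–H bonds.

Bonds broken (reactants):
  Br–Br: 1 × 200 = 200
  C–H: 4 × 398 = 1592
  C=C: 1 × 630 = 630
  Σ(broken) = 2422 kJ
Bonds formed (products):
  C–Br: 2 × 269 = 538
  C–C: 1 × 338 = 338
  C–H: 4 × 398 = 1592
  Σ(formed) = 2468 kJ
ΔH = Σ(broken) − Σ(formed) = 2422 − 2468 = −46 kJ

ΔH ≈ −46 kJ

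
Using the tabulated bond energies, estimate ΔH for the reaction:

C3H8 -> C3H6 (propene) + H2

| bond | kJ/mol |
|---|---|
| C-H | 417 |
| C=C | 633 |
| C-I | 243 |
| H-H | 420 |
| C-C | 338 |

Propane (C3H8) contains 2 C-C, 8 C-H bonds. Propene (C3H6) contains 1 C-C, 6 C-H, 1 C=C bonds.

Bonds broken (reactants):
  C-C: 2 × 338 = 676
  C-H: 8 × 417 = 3336
  Σ(broken) = 4012 kJ
Bonds formed (products):
  C-C: 1 × 338 = 338
  C-H: 6 × 417 = 2502
  C=C: 1 × 633 = 633
  H-H: 1 × 420 = 420
  Σ(formed) = 3893 kJ
ΔH = Σ(broken) − Σ(formed) = 4012 − 3893 = +119 kJ

ΔH ≈ +119 kJ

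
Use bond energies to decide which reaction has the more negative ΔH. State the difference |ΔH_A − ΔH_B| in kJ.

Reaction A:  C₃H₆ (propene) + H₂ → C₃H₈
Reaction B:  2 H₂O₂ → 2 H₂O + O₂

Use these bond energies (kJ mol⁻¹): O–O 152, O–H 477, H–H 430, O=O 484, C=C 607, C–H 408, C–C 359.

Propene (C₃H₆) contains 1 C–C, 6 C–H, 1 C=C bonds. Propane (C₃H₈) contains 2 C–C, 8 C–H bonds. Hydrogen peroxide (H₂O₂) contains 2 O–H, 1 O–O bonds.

Reaction B, by 42 kJ

Reaction A:
  Bonds broken (reactants):
    C–C: 1 × 359 = 359
    C–H: 6 × 408 = 2448
    C=C: 1 × 607 = 607
    H–H: 1 × 430 = 430
    Σ(broken) = 3844 kJ
  Bonds formed (products):
    C–C: 2 × 359 = 718
    C–H: 8 × 408 = 3264
    Σ(formed) = 3982 kJ
  ΔH_A = 3844 − 3982 = −138 kJ
Reaction B:
  Bonds broken (reactants):
    O–H: 4 × 477 = 1908
    O–O: 2 × 152 = 304
    Σ(broken) = 2212 kJ
  Bonds formed (products):
    O–H: 4 × 477 = 1908
    O=O: 1 × 484 = 484
    Σ(formed) = 2392 kJ
  ΔH_B = 2212 − 2392 = −180 kJ
ΔH_A − ΔH_B = +42 kJ, so reaction B has the more negative ΔH; |ΔH_A − ΔH_B| = 42 kJ.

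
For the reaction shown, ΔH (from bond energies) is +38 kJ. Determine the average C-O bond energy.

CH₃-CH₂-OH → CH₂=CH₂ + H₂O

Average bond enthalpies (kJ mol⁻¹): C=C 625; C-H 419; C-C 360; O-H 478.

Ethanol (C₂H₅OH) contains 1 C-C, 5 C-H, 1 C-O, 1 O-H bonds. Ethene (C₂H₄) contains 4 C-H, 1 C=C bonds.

D(C-O) ≈ 362 kJ/mol

Let D be the C-O bond energy.
Σ(broken) = 1×360 + 5×419 + 1×D + 1×478 = 2933 + D
Σ(formed) = 4×419 + 1×625 + 2×478 = 3257
ΔH = Σ(broken) − Σ(formed) = (2933 + D) − (3257) = −324 + D
Setting this equal to +38 kJ gives D = 362 kJ/mol.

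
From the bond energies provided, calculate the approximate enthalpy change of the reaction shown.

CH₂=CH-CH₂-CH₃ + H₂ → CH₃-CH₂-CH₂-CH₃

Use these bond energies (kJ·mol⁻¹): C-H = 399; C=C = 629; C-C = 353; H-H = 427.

ΔH ≈ −95 kJ

Bonds broken (reactants):
  C-C: 2 × 353 = 706
  C-H: 8 × 399 = 3192
  C=C: 1 × 629 = 629
  H-H: 1 × 427 = 427
  Σ(broken) = 4954 kJ
Bonds formed (products):
  C-C: 3 × 353 = 1059
  C-H: 10 × 399 = 3990
  Σ(formed) = 5049 kJ
ΔH = Σ(broken) − Σ(formed) = 4954 − 5049 = −95 kJ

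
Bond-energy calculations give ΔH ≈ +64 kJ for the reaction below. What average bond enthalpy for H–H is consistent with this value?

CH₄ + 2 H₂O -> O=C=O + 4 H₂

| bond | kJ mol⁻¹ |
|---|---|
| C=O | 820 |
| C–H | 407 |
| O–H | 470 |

D(H–H) ≈ 451 kJ/mol

Let D be the H–H bond energy.
Σ(broken) = 4×407 + 4×470 = 3508
Σ(formed) = 2×820 + 4×D = 1640 + 4D
ΔH = Σ(broken) − Σ(formed) = (3508) − (1640 + 4D) = +1868 − 4D
Setting this equal to +64 kJ gives 4D = 1804, so D = 451 kJ/mol.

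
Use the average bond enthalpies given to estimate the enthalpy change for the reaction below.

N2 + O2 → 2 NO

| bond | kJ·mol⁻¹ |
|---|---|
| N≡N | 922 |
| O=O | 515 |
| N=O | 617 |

ΔH ≈ +203 kJ

Bonds broken (reactants):
  N≡N: 1 × 922 = 922
  O=O: 1 × 515 = 515
  Σ(broken) = 1437 kJ
Bonds formed (products):
  N=O: 2 × 617 = 1234
  Σ(formed) = 1234 kJ
ΔH = Σ(broken) − Σ(formed) = 1437 − 1234 = +203 kJ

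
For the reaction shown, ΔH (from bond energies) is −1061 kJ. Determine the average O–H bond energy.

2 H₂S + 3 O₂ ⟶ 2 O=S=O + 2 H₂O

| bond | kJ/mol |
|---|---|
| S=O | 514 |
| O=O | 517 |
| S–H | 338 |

D(O–H) ≈ 477 kJ/mol

Let D be the O–H bond energy.
Σ(broken) = 3×517 + 4×338 = 2903
Σ(formed) = 4×D + 4×514 = 2056 + 4D
ΔH = Σ(broken) − Σ(formed) = (2903) − (2056 + 4D) = +847 − 4D
Setting this equal to −1061 kJ gives 4D = 1908, so D = 477 kJ/mol.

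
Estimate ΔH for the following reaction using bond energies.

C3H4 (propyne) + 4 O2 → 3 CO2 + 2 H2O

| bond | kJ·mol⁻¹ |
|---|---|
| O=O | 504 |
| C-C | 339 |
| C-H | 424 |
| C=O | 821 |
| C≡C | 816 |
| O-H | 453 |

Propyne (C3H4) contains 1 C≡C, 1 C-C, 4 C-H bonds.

ΔH ≈ −1871 kJ

Bonds broken (reactants):
  C≡C: 1 × 816 = 816
  C-C: 1 × 339 = 339
  C-H: 4 × 424 = 1696
  O=O: 4 × 504 = 2016
  Σ(broken) = 4867 kJ
Bonds formed (products):
  C=O: 6 × 821 = 4926
  O-H: 4 × 453 = 1812
  Σ(formed) = 6738 kJ
ΔH = Σ(broken) − Σ(formed) = 4867 − 6738 = −1871 kJ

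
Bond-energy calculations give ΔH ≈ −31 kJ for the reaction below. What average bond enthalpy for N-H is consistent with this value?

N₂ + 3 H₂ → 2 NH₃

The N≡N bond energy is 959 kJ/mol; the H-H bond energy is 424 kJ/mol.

Let D be the N-H bond energy.
Σ(broken) = 3×424 + 1×959 = 2231
Σ(formed) = 6×D = 6D
ΔH = Σ(broken) − Σ(formed) = (2231) − (6D) = +2231 − 6D
Setting this equal to −31 kJ gives 6D = 2262, so D = 377 kJ/mol.

D(N-H) ≈ 377 kJ/mol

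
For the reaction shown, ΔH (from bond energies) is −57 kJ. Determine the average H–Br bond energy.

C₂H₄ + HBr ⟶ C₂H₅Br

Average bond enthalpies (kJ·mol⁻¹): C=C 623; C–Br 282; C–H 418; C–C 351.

Let D be the H–Br bond energy.
Σ(broken) = 4×418 + 1×623 + 1×D = 2295 + D
Σ(formed) = 1×282 + 1×351 + 5×418 = 2723
ΔH = Σ(broken) − Σ(formed) = (2295 + D) − (2723) = −428 + D
Setting this equal to −57 kJ gives D = 371 kJ/mol.

D(H–Br) ≈ 371 kJ/mol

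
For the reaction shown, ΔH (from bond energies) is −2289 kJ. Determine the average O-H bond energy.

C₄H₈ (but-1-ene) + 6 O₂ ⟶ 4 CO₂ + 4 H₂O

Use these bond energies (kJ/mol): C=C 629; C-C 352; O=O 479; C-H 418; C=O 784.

D(O-H) ≈ 446 kJ/mol

Let D be the O-H bond energy.
Σ(broken) = 2×352 + 8×418 + 1×629 + 6×479 = 7551
Σ(formed) = 8×784 + 8×D = 6272 + 8D
ΔH = Σ(broken) − Σ(formed) = (7551) − (6272 + 8D) = +1279 − 8D
Setting this equal to −2289 kJ gives 8D = 3568, so D = 446 kJ/mol.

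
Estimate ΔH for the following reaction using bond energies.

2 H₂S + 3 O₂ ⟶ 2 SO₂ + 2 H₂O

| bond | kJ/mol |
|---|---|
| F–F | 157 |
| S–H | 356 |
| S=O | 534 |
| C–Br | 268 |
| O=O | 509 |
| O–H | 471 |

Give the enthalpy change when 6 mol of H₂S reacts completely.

Bonds broken (reactants):
  O=O: 3 × 509 = 1527
  S–H: 4 × 356 = 1424
  Σ(broken) = 2951 kJ
Bonds formed (products):
  O–H: 4 × 471 = 1884
  S=O: 4 × 534 = 2136
  Σ(formed) = 4020 kJ
ΔH = Σ(broken) − Σ(formed) = 2951 − 4020 = −1069 kJ
For 3× the reaction as written: 3 × (−1069) = −3207 kJ

ΔH = −3207 kJ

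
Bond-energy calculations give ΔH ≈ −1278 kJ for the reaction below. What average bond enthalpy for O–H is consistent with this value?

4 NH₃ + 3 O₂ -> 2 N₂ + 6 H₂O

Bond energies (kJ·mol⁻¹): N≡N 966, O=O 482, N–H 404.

Let D be the O–H bond energy.
Σ(broken) = 12×404 + 3×482 = 6294
Σ(formed) = 2×966 + 12×D = 1932 + 12D
ΔH = Σ(broken) − Σ(formed) = (6294) − (1932 + 12D) = +4362 − 12D
Setting this equal to −1278 kJ gives 12D = 5640, so D = 470 kJ/mol.

D(O–H) ≈ 470 kJ/mol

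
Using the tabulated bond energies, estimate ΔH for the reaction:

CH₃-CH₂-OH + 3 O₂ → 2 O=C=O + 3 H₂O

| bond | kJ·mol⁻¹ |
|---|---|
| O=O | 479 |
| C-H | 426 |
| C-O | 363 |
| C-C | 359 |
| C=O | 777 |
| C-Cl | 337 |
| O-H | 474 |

Bonds broken (reactants):
  C-C: 1 × 359 = 359
  C-H: 5 × 426 = 2130
  C-O: 1 × 363 = 363
  O-H: 1 × 474 = 474
  O=O: 3 × 479 = 1437
  Σ(broken) = 4763 kJ
Bonds formed (products):
  C=O: 4 × 777 = 3108
  O-H: 6 × 474 = 2844
  Σ(formed) = 5952 kJ
ΔH = Σ(broken) − Σ(formed) = 4763 − 5952 = −1189 kJ

ΔH ≈ −1189 kJ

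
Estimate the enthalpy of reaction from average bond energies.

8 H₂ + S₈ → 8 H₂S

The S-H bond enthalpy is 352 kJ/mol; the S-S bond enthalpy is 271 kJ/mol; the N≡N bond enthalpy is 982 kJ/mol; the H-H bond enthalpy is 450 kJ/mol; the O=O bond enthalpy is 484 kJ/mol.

Bonds broken (reactants):
  H-H: 8 × 450 = 3600
  S-S: 8 × 271 = 2168
  Σ(broken) = 5768 kJ
Bonds formed (products):
  S-H: 16 × 352 = 5632
  Σ(formed) = 5632 kJ
ΔH = Σ(broken) − Σ(formed) = 5768 − 5632 = +136 kJ

ΔH ≈ +136 kJ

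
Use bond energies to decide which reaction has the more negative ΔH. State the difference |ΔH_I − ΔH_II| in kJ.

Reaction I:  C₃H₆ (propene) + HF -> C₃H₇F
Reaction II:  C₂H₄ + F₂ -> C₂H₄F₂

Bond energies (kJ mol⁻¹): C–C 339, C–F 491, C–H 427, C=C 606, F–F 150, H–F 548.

Reaction II, by 462 kJ

Reaction I:
  Bonds broken (reactants):
    C–C: 1 × 339 = 339
    C–H: 6 × 427 = 2562
    C=C: 1 × 606 = 606
    H–F: 1 × 548 = 548
    Σ(broken) = 4055 kJ
  Bonds formed (products):
    C–C: 2 × 339 = 678
    C–F: 1 × 491 = 491
    C–H: 7 × 427 = 2989
    Σ(formed) = 4158 kJ
  ΔH_I = 4055 − 4158 = −103 kJ
Reaction II:
  Bonds broken (reactants):
    C–H: 4 × 427 = 1708
    C=C: 1 × 606 = 606
    F–F: 1 × 150 = 150
    Σ(broken) = 2464 kJ
  Bonds formed (products):
    C–C: 1 × 339 = 339
    C–F: 2 × 491 = 982
    C–H: 4 × 427 = 1708
    Σ(formed) = 3029 kJ
  ΔH_II = 2464 − 3029 = −565 kJ
ΔH_I − ΔH_II = +462 kJ, so reaction II has the more negative ΔH; |ΔH_I − ΔH_II| = 462 kJ.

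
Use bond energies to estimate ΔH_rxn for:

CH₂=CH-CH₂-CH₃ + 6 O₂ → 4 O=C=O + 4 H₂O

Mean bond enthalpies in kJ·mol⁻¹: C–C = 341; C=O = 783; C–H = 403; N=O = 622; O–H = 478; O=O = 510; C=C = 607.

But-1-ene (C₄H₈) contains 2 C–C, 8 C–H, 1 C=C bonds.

Bonds broken (reactants):
  C–C: 2 × 341 = 682
  C–H: 8 × 403 = 3224
  C=C: 1 × 607 = 607
  O=O: 6 × 510 = 3060
  Σ(broken) = 7573 kJ
Bonds formed (products):
  C=O: 8 × 783 = 6264
  O–H: 8 × 478 = 3824
  Σ(formed) = 10088 kJ
ΔH = Σ(broken) − Σ(formed) = 7573 − 10088 = −2515 kJ

ΔH ≈ −2515 kJ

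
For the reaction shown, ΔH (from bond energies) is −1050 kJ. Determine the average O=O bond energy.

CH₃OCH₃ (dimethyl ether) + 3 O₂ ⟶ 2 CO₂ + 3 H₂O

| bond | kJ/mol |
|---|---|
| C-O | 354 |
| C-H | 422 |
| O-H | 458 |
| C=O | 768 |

D(O=O) ≈ 510 kJ/mol

Let D be the O=O bond energy.
Σ(broken) = 6×422 + 2×354 + 3×D = 3240 + 3D
Σ(formed) = 4×768 + 6×458 = 5820
ΔH = Σ(broken) − Σ(formed) = (3240 + 3D) − (5820) = −2580 + 3D
Setting this equal to −1050 kJ gives 3D = 1530, so D = 510 kJ/mol.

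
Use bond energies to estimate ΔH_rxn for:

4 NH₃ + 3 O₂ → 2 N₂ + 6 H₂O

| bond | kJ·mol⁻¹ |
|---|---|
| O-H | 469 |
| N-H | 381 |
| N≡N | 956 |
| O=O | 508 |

Bonds broken (reactants):
  N-H: 12 × 381 = 4572
  O=O: 3 × 508 = 1524
  Σ(broken) = 6096 kJ
Bonds formed (products):
  N≡N: 2 × 956 = 1912
  O-H: 12 × 469 = 5628
  Σ(formed) = 7540 kJ
ΔH = Σ(broken) − Σ(formed) = 6096 − 7540 = −1444 kJ

ΔH ≈ −1444 kJ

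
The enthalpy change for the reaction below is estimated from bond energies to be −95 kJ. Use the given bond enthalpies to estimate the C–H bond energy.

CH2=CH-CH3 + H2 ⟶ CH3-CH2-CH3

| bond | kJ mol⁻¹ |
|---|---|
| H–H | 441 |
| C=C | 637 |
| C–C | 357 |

Let D be the C–H bond energy.
Σ(broken) = 1×357 + 6×D + 1×637 + 1×441 = 1435 + 6D
Σ(formed) = 2×357 + 8×D = 714 + 8D
ΔH = Σ(broken) − Σ(formed) = (1435 + 6D) − (714 + 8D) = +721 − 2D
Setting this equal to −95 kJ gives 2D = 816, so D = 408 kJ/mol.

D(C–H) ≈ 408 kJ/mol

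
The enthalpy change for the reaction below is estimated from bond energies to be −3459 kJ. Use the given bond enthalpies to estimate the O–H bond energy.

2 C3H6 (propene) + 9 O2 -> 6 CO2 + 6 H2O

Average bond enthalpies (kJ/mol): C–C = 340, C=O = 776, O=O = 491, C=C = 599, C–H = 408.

Let D be the O–H bond energy.
Σ(broken) = 2×340 + 12×408 + 2×599 + 9×491 = 11193
Σ(formed) = 12×776 + 12×D = 9312 + 12D
ΔH = Σ(broken) − Σ(formed) = (11193) − (9312 + 12D) = +1881 − 12D
Setting this equal to −3459 kJ gives 12D = 5340, so D = 445 kJ/mol.

D(O–H) ≈ 445 kJ/mol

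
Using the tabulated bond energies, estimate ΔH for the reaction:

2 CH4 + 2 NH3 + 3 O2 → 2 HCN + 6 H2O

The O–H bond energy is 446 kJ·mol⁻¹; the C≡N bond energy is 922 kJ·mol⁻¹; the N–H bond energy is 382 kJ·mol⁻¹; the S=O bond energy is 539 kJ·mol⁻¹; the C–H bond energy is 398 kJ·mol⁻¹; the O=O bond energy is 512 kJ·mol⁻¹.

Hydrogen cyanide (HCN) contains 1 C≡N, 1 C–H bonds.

Bonds broken (reactants):
  C–H: 8 × 398 = 3184
  N–H: 6 × 382 = 2292
  O=O: 3 × 512 = 1536
  Σ(broken) = 7012 kJ
Bonds formed (products):
  C≡N: 2 × 922 = 1844
  C–H: 2 × 398 = 796
  O–H: 12 × 446 = 5352
  Σ(formed) = 7992 kJ
ΔH = Σ(broken) − Σ(formed) = 7012 − 7992 = −980 kJ

ΔH ≈ −980 kJ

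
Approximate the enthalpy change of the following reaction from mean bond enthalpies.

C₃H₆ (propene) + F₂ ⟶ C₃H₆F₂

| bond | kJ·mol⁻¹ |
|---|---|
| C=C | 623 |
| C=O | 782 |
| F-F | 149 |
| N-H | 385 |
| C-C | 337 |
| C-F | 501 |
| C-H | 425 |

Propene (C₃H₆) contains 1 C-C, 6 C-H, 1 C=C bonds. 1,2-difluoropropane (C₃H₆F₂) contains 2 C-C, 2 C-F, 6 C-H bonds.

Bonds broken (reactants):
  C-C: 1 × 337 = 337
  C-H: 6 × 425 = 2550
  C=C: 1 × 623 = 623
  F-F: 1 × 149 = 149
  Σ(broken) = 3659 kJ
Bonds formed (products):
  C-C: 2 × 337 = 674
  C-F: 2 × 501 = 1002
  C-H: 6 × 425 = 2550
  Σ(formed) = 4226 kJ
ΔH = Σ(broken) − Σ(formed) = 3659 − 4226 = −567 kJ

ΔH ≈ −567 kJ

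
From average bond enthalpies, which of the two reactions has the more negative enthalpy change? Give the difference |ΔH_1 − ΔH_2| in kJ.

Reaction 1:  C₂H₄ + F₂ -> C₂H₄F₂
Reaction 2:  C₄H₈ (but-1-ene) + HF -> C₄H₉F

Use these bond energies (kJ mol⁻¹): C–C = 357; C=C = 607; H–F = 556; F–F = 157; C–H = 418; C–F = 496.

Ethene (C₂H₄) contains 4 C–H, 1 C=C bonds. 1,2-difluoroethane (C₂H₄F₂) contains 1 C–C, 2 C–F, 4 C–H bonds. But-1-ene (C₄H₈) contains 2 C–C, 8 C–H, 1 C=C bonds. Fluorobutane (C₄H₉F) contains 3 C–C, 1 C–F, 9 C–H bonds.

Reaction 1, by 477 kJ

Reaction 1:
  Bonds broken (reactants):
    C–H: 4 × 418 = 1672
    C=C: 1 × 607 = 607
    F–F: 1 × 157 = 157
    Σ(broken) = 2436 kJ
  Bonds formed (products):
    C–C: 1 × 357 = 357
    C–F: 2 × 496 = 992
    C–H: 4 × 418 = 1672
    Σ(formed) = 3021 kJ
  ΔH_1 = 2436 − 3021 = −585 kJ
Reaction 2:
  Bonds broken (reactants):
    C–C: 2 × 357 = 714
    C–H: 8 × 418 = 3344
    C=C: 1 × 607 = 607
    H–F: 1 × 556 = 556
    Σ(broken) = 5221 kJ
  Bonds formed (products):
    C–C: 3 × 357 = 1071
    C–F: 1 × 496 = 496
    C–H: 9 × 418 = 3762
    Σ(formed) = 5329 kJ
  ΔH_2 = 5221 − 5329 = −108 kJ
ΔH_1 − ΔH_2 = −477 kJ, so reaction 1 has the more negative ΔH; |ΔH_1 − ΔH_2| = 477 kJ.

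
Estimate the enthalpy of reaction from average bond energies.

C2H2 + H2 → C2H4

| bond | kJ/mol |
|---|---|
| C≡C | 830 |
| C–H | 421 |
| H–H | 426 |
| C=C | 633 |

ΔH ≈ −219 kJ

Bonds broken (reactants):
  C≡C: 1 × 830 = 830
  C–H: 2 × 421 = 842
  H–H: 1 × 426 = 426
  Σ(broken) = 2098 kJ
Bonds formed (products):
  C–H: 4 × 421 = 1684
  C=C: 1 × 633 = 633
  Σ(formed) = 2317 kJ
ΔH = Σ(broken) − Σ(formed) = 2098 − 2317 = −219 kJ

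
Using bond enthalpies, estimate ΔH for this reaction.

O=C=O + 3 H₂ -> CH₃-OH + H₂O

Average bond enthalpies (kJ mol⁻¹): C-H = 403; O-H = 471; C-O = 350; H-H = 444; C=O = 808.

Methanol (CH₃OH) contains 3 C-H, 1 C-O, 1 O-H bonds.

ΔH ≈ −24 kJ

Bonds broken (reactants):
  C=O: 2 × 808 = 1616
  H-H: 3 × 444 = 1332
  Σ(broken) = 2948 kJ
Bonds formed (products):
  C-H: 3 × 403 = 1209
  C-O: 1 × 350 = 350
  O-H: 3 × 471 = 1413
  Σ(formed) = 2972 kJ
ΔH = Σ(broken) − Σ(formed) = 2948 − 2972 = −24 kJ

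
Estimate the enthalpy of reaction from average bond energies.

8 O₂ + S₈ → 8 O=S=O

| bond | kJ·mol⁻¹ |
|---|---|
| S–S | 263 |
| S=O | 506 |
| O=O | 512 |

ΔH ≈ −1896 kJ

Bonds broken (reactants):
  O=O: 8 × 512 = 4096
  S–S: 8 × 263 = 2104
  Σ(broken) = 6200 kJ
Bonds formed (products):
  S=O: 16 × 506 = 8096
  Σ(formed) = 8096 kJ
ΔH = Σ(broken) − Σ(formed) = 6200 − 8096 = −1896 kJ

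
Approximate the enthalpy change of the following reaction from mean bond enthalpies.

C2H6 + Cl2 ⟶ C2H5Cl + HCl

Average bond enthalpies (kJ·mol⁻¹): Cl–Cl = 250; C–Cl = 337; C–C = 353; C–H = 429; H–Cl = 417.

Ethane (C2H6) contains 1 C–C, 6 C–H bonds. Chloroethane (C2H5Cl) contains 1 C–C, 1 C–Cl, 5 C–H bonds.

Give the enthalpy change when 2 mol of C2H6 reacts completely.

Bonds broken (reactants):
  C–C: 1 × 353 = 353
  C–H: 6 × 429 = 2574
  Cl–Cl: 1 × 250 = 250
  Σ(broken) = 3177 kJ
Bonds formed (products):
  C–C: 1 × 353 = 353
  C–Cl: 1 × 337 = 337
  C–H: 5 × 429 = 2145
  H–Cl: 1 × 417 = 417
  Σ(formed) = 3252 kJ
ΔH = Σ(broken) − Σ(formed) = 3177 − 3252 = −75 kJ
For 2× the reaction as written: 2 × (−75) = −150 kJ

ΔH = −150 kJ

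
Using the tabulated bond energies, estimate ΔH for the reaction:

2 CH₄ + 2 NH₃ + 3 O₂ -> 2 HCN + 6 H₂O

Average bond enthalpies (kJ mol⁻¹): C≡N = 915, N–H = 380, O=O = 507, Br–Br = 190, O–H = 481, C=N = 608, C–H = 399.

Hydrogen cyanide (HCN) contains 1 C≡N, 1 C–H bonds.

Bonds broken (reactants):
  C–H: 8 × 399 = 3192
  N–H: 6 × 380 = 2280
  O=O: 3 × 507 = 1521
  Σ(broken) = 6993 kJ
Bonds formed (products):
  C≡N: 2 × 915 = 1830
  C–H: 2 × 399 = 798
  O–H: 12 × 481 = 5772
  Σ(formed) = 8400 kJ
ΔH = Σ(broken) − Σ(formed) = 6993 − 8400 = −1407 kJ

ΔH ≈ −1407 kJ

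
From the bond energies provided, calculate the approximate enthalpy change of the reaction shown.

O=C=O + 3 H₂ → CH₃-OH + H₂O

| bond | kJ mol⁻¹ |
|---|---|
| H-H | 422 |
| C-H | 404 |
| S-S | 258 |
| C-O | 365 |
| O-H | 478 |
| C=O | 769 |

Bonds broken (reactants):
  C=O: 2 × 769 = 1538
  H-H: 3 × 422 = 1266
  Σ(broken) = 2804 kJ
Bonds formed (products):
  C-H: 3 × 404 = 1212
  C-O: 1 × 365 = 365
  O-H: 3 × 478 = 1434
  Σ(formed) = 3011 kJ
ΔH = Σ(broken) − Σ(formed) = 2804 − 3011 = −207 kJ

ΔH ≈ −207 kJ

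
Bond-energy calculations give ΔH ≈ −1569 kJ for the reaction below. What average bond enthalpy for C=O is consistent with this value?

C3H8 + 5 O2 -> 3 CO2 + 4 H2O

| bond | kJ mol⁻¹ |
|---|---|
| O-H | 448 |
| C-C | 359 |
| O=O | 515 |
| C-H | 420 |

D(C=O) ≈ 773 kJ/mol

Let D be the C=O bond energy.
Σ(broken) = 2×359 + 8×420 + 5×515 = 6653
Σ(formed) = 6×D + 8×448 = 3584 + 6D
ΔH = Σ(broken) − Σ(formed) = (6653) − (3584 + 6D) = +3069 − 6D
Setting this equal to −1569 kJ gives 6D = 4638, so D = 773 kJ/mol.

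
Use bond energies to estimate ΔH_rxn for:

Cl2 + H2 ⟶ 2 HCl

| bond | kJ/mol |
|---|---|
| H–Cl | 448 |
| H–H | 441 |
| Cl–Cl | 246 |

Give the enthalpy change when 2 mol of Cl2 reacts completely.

ΔH = −418 kJ

Bonds broken (reactants):
  Cl–Cl: 1 × 246 = 246
  H–H: 1 × 441 = 441
  Σ(broken) = 687 kJ
Bonds formed (products):
  H–Cl: 2 × 448 = 896
  Σ(formed) = 896 kJ
ΔH = Σ(broken) − Σ(formed) = 687 − 896 = −209 kJ
For 2× the reaction as written: 2 × (−209) = −418 kJ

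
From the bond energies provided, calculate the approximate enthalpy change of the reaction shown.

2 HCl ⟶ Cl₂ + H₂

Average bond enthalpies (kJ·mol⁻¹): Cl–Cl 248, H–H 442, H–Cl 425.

ΔH ≈ +160 kJ

Bonds broken (reactants):
  H–Cl: 2 × 425 = 850
  Σ(broken) = 850 kJ
Bonds formed (products):
  Cl–Cl: 1 × 248 = 248
  H–H: 1 × 442 = 442
  Σ(formed) = 690 kJ
ΔH = Σ(broken) − Σ(formed) = 850 − 690 = +160 kJ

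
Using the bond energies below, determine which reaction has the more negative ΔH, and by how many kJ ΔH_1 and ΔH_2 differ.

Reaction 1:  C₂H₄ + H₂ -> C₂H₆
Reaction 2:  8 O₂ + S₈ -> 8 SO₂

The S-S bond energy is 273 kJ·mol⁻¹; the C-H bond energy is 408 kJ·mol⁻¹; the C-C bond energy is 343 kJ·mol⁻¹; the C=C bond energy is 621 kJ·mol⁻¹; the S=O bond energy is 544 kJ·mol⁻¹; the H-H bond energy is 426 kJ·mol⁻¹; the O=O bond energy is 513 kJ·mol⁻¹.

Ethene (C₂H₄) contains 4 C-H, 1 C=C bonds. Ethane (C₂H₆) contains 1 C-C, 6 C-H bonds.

Reaction 1:
  Bonds broken (reactants):
    C-H: 4 × 408 = 1632
    C=C: 1 × 621 = 621
    H-H: 1 × 426 = 426
    Σ(broken) = 2679 kJ
  Bonds formed (products):
    C-C: 1 × 343 = 343
    C-H: 6 × 408 = 2448
    Σ(formed) = 2791 kJ
  ΔH_1 = 2679 − 2791 = −112 kJ
Reaction 2:
  Bonds broken (reactants):
    O=O: 8 × 513 = 4104
    S-S: 8 × 273 = 2184
    Σ(broken) = 6288 kJ
  Bonds formed (products):
    S=O: 16 × 544 = 8704
    Σ(formed) = 8704 kJ
  ΔH_2 = 6288 − 8704 = −2416 kJ
ΔH_1 − ΔH_2 = +2304 kJ, so reaction 2 has the more negative ΔH; |ΔH_1 − ΔH_2| = 2304 kJ.

Reaction 2, by 2304 kJ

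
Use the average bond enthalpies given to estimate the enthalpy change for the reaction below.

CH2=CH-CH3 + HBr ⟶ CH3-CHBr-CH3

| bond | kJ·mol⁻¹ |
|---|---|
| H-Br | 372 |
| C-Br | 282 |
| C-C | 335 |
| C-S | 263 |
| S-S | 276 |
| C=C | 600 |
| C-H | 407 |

Bonds broken (reactants):
  C-C: 1 × 335 = 335
  C-H: 6 × 407 = 2442
  C=C: 1 × 600 = 600
  H-Br: 1 × 372 = 372
  Σ(broken) = 3749 kJ
Bonds formed (products):
  C-Br: 1 × 282 = 282
  C-C: 2 × 335 = 670
  C-H: 7 × 407 = 2849
  Σ(formed) = 3801 kJ
ΔH = Σ(broken) − Σ(formed) = 3749 − 3801 = −52 kJ

ΔH ≈ −52 kJ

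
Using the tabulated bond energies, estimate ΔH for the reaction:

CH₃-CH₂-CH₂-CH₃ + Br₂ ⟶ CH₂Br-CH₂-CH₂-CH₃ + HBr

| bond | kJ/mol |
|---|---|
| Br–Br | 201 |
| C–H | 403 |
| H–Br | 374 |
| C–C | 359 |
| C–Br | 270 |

Bonds broken (reactants):
  Br–Br: 1 × 201 = 201
  C–C: 3 × 359 = 1077
  C–H: 10 × 403 = 4030
  Σ(broken) = 5308 kJ
Bonds formed (products):
  C–Br: 1 × 270 = 270
  C–C: 3 × 359 = 1077
  C–H: 9 × 403 = 3627
  H–Br: 1 × 374 = 374
  Σ(formed) = 5348 kJ
ΔH = Σ(broken) − Σ(formed) = 5308 − 5348 = −40 kJ

ΔH ≈ −40 kJ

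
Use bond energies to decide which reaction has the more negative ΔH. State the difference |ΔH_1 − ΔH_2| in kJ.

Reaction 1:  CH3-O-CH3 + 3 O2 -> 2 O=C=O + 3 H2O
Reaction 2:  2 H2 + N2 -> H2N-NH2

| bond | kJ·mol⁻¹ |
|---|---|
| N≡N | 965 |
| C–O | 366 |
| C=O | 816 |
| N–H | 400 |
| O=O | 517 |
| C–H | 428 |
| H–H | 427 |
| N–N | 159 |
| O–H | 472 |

Reaction 1:
  Bonds broken (reactants):
    C–H: 6 × 428 = 2568
    C–O: 2 × 366 = 732
    O=O: 3 × 517 = 1551
    Σ(broken) = 4851 kJ
  Bonds formed (products):
    C=O: 4 × 816 = 3264
    O–H: 6 × 472 = 2832
    Σ(formed) = 6096 kJ
  ΔH_1 = 4851 − 6096 = −1245 kJ
Reaction 2:
  Bonds broken (reactants):
    H–H: 2 × 427 = 854
    N≡N: 1 × 965 = 965
    Σ(broken) = 1819 kJ
  Bonds formed (products):
    N–H: 4 × 400 = 1600
    N–N: 1 × 159 = 159
    Σ(formed) = 1759 kJ
  ΔH_2 = 1819 − 1759 = +60 kJ
ΔH_1 − ΔH_2 = −1305 kJ, so reaction 1 has the more negative ΔH; |ΔH_1 − ΔH_2| = 1305 kJ.

Reaction 1, by 1305 kJ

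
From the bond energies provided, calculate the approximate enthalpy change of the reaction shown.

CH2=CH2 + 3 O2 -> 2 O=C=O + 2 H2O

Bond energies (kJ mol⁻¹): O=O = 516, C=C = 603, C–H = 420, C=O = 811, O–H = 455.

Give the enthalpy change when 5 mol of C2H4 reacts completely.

ΔH = −6165 kJ

Bonds broken (reactants):
  C–H: 4 × 420 = 1680
  C=C: 1 × 603 = 603
  O=O: 3 × 516 = 1548
  Σ(broken) = 3831 kJ
Bonds formed (products):
  C=O: 4 × 811 = 3244
  O–H: 4 × 455 = 1820
  Σ(formed) = 5064 kJ
ΔH = Σ(broken) − Σ(formed) = 3831 − 5064 = −1233 kJ
For 5× the reaction as written: 5 × (−1233) = −6165 kJ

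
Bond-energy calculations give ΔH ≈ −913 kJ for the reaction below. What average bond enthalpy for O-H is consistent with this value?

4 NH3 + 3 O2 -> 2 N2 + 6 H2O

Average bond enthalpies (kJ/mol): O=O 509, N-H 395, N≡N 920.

D(O-H) ≈ 445 kJ/mol

Let D be the O-H bond energy.
Σ(broken) = 12×395 + 3×509 = 6267
Σ(formed) = 2×920 + 12×D = 1840 + 12D
ΔH = Σ(broken) − Σ(formed) = (6267) − (1840 + 12D) = +4427 − 12D
Setting this equal to −913 kJ gives 12D = 5340, so D = 445 kJ/mol.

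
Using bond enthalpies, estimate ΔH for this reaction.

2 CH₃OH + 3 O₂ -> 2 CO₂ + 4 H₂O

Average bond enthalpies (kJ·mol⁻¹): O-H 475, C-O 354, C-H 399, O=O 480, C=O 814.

Bonds broken (reactants):
  C-H: 6 × 399 = 2394
  C-O: 2 × 354 = 708
  O-H: 2 × 475 = 950
  O=O: 3 × 480 = 1440
  Σ(broken) = 5492 kJ
Bonds formed (products):
  C=O: 4 × 814 = 3256
  O-H: 8 × 475 = 3800
  Σ(formed) = 7056 kJ
ΔH = Σ(broken) − Σ(formed) = 5492 − 7056 = −1564 kJ

ΔH ≈ −1564 kJ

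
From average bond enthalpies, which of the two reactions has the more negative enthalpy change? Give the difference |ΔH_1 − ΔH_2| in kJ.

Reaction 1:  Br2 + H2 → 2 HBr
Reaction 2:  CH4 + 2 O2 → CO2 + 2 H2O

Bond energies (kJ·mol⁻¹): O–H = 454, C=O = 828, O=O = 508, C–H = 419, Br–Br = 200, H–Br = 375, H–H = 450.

Reaction 2, by 680 kJ

Reaction 1:
  Bonds broken (reactants):
    Br–Br: 1 × 200 = 200
    H–H: 1 × 450 = 450
    Σ(broken) = 650 kJ
  Bonds formed (products):
    H–Br: 2 × 375 = 750
    Σ(formed) = 750 kJ
  ΔH_1 = 650 − 750 = −100 kJ
Reaction 2:
  Bonds broken (reactants):
    C–H: 4 × 419 = 1676
    O=O: 2 × 508 = 1016
    Σ(broken) = 2692 kJ
  Bonds formed (products):
    C=O: 2 × 828 = 1656
    O–H: 4 × 454 = 1816
    Σ(formed) = 3472 kJ
  ΔH_2 = 2692 − 3472 = −780 kJ
ΔH_1 − ΔH_2 = +680 kJ, so reaction 2 has the more negative ΔH; |ΔH_1 − ΔH_2| = 680 kJ.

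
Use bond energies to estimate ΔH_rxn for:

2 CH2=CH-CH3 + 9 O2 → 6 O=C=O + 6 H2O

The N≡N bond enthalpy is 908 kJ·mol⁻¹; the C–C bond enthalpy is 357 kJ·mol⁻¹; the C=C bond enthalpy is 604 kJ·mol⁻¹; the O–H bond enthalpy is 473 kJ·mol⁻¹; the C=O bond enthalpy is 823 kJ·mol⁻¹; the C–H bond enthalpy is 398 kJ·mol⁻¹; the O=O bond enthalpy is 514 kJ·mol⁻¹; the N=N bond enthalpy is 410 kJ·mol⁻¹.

ΔH ≈ −4228 kJ

Bonds broken (reactants):
  C–C: 2 × 357 = 714
  C–H: 12 × 398 = 4776
  C=C: 2 × 604 = 1208
  O=O: 9 × 514 = 4626
  Σ(broken) = 11324 kJ
Bonds formed (products):
  C=O: 12 × 823 = 9876
  O–H: 12 × 473 = 5676
  Σ(formed) = 15552 kJ
ΔH = Σ(broken) − Σ(formed) = 11324 − 15552 = −4228 kJ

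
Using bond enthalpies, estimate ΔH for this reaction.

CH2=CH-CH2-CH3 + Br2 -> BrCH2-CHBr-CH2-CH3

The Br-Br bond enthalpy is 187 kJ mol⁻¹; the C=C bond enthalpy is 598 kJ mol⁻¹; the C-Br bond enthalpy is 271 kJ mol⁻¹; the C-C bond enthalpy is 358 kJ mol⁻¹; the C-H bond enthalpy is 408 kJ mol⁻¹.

ΔH ≈ −115 kJ

Bonds broken (reactants):
  Br-Br: 1 × 187 = 187
  C-C: 2 × 358 = 716
  C-H: 8 × 408 = 3264
  C=C: 1 × 598 = 598
  Σ(broken) = 4765 kJ
Bonds formed (products):
  C-Br: 2 × 271 = 542
  C-C: 3 × 358 = 1074
  C-H: 8 × 408 = 3264
  Σ(formed) = 4880 kJ
ΔH = Σ(broken) − Σ(formed) = 4765 − 4880 = −115 kJ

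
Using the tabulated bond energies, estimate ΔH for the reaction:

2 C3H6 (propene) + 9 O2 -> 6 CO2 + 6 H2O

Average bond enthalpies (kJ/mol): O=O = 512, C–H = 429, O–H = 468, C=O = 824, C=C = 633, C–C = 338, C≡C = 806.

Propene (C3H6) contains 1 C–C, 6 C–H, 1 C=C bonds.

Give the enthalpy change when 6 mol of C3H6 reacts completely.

Bonds broken (reactants):
  C–C: 2 × 338 = 676
  C–H: 12 × 429 = 5148
  C=C: 2 × 633 = 1266
  O=O: 9 × 512 = 4608
  Σ(broken) = 11698 kJ
Bonds formed (products):
  C=O: 12 × 824 = 9888
  O–H: 12 × 468 = 5616
  Σ(formed) = 15504 kJ
ΔH = Σ(broken) − Σ(formed) = 11698 − 15504 = −3806 kJ
For 3× the reaction as written: 3 × (−3806) = −11418 kJ

ΔH = −11418 kJ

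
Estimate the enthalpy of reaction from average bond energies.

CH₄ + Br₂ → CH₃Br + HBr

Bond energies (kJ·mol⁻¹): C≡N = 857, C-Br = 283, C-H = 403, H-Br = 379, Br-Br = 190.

ΔH ≈ −69 kJ

Bonds broken (reactants):
  Br-Br: 1 × 190 = 190
  C-H: 4 × 403 = 1612
  Σ(broken) = 1802 kJ
Bonds formed (products):
  C-Br: 1 × 283 = 283
  C-H: 3 × 403 = 1209
  H-Br: 1 × 379 = 379
  Σ(formed) = 1871 kJ
ΔH = Σ(broken) − Σ(formed) = 1802 − 1871 = −69 kJ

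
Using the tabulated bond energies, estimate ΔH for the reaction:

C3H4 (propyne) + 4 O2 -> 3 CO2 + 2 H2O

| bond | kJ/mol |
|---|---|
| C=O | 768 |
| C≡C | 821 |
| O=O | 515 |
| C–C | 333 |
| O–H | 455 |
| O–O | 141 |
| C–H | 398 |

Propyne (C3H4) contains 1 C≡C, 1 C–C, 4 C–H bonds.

Bonds broken (reactants):
  C≡C: 1 × 821 = 821
  C–C: 1 × 333 = 333
  C–H: 4 × 398 = 1592
  O=O: 4 × 515 = 2060
  Σ(broken) = 4806 kJ
Bonds formed (products):
  C=O: 6 × 768 = 4608
  O–H: 4 × 455 = 1820
  Σ(formed) = 6428 kJ
ΔH = Σ(broken) − Σ(formed) = 4806 − 6428 = −1622 kJ

ΔH ≈ −1622 kJ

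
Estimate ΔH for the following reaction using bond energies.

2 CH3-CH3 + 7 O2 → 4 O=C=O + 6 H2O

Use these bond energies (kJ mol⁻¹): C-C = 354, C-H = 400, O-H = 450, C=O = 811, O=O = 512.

Bonds broken (reactants):
  C-C: 2 × 354 = 708
  C-H: 12 × 400 = 4800
  O=O: 7 × 512 = 3584
  Σ(broken) = 9092 kJ
Bonds formed (products):
  C=O: 8 × 811 = 6488
  O-H: 12 × 450 = 5400
  Σ(formed) = 11888 kJ
ΔH = Σ(broken) − Σ(formed) = 9092 − 11888 = −2796 kJ

ΔH ≈ −2796 kJ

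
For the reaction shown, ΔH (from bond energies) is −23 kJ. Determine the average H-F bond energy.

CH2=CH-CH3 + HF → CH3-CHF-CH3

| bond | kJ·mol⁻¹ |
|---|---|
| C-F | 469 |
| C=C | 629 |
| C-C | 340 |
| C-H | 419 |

D(H-F) ≈ 576 kJ/mol

Let D be the H-F bond energy.
Σ(broken) = 1×340 + 6×419 + 1×629 + 1×D = 3483 + D
Σ(formed) = 2×340 + 1×469 + 7×419 = 4082
ΔH = Σ(broken) − Σ(formed) = (3483 + D) − (4082) = −599 + D
Setting this equal to −23 kJ gives D = 576 kJ/mol.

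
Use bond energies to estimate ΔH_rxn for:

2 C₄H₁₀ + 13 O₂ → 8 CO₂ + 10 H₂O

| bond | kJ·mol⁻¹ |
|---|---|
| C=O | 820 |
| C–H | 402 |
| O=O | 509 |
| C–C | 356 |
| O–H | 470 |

ΔH ≈ −5727 kJ

Bonds broken (reactants):
  C–C: 6 × 356 = 2136
  C–H: 20 × 402 = 8040
  O=O: 13 × 509 = 6617
  Σ(broken) = 16793 kJ
Bonds formed (products):
  C=O: 16 × 820 = 13120
  O–H: 20 × 470 = 9400
  Σ(formed) = 22520 kJ
ΔH = Σ(broken) − Σ(formed) = 16793 − 22520 = −5727 kJ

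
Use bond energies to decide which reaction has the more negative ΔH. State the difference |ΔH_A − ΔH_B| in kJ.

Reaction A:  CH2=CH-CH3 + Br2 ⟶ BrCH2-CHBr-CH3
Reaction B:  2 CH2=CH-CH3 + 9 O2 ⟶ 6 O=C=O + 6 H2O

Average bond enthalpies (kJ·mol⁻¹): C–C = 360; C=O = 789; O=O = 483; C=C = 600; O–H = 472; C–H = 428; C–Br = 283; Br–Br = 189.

Reaction B, by 3592 kJ

Reaction A:
  Bonds broken (reactants):
    Br–Br: 1 × 189 = 189
    C–C: 1 × 360 = 360
    C–H: 6 × 428 = 2568
    C=C: 1 × 600 = 600
    Σ(broken) = 3717 kJ
  Bonds formed (products):
    C–Br: 2 × 283 = 566
    C–C: 2 × 360 = 720
    C–H: 6 × 428 = 2568
    Σ(formed) = 3854 kJ
  ΔH_A = 3717 − 3854 = −137 kJ
Reaction B:
  Bonds broken (reactants):
    C–C: 2 × 360 = 720
    C–H: 12 × 428 = 5136
    C=C: 2 × 600 = 1200
    O=O: 9 × 483 = 4347
    Σ(broken) = 11403 kJ
  Bonds formed (products):
    C=O: 12 × 789 = 9468
    O–H: 12 × 472 = 5664
    Σ(formed) = 15132 kJ
  ΔH_B = 11403 − 15132 = −3729 kJ
ΔH_A − ΔH_B = +3592 kJ, so reaction B has the more negative ΔH; |ΔH_A − ΔH_B| = 3592 kJ.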